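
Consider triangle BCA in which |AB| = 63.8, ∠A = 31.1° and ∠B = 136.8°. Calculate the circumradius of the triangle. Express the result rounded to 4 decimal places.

The third angle is ∠C = 180° − ∠A − ∠B = 12.10°.
Law of sines: |CA| = |AB|·sin B/sin C ≈ 208.35.
Law of sines: |BC| = |AB|·sin A/sin C ≈ 157.21.
Circumradius = |AB|/(2 sin C) ≈ 152.18.

R ≈ 152.1812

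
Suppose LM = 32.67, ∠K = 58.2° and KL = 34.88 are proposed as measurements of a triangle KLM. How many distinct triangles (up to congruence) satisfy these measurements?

2

KL·sin K = 34.88·sin(58.2°) ≈ 29.64.
Since KL sin K < LM < KL (29.64 < 32.67 < 34.88), two triangles exist.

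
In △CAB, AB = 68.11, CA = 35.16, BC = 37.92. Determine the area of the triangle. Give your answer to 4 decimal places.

Semiperimeter s = (68.11 + 37.92 + 35.16)/2 = 70.595.
Heron's formula: area = √(70.595·2.485·32.675·35.435) ≈ 450.69.

450.6861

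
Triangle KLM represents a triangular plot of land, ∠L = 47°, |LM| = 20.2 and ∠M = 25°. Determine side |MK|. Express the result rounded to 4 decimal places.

The third angle is ∠K = 180° − ∠L − ∠M = 108.00°.
Law of sines: |MK| = |LM|·sin L/sin K ≈ 15.534.

15.5336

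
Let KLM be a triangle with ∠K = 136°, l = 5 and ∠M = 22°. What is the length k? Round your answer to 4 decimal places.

9.2718

The third angle is ∠L = 180° − ∠M − ∠K = 22.00°.
Law of sines: k = l·sin K/sin L ≈ 9.2718.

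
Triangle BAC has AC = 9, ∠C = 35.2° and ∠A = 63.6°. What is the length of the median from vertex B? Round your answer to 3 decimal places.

The third angle is ∠B = 180° − ∠A − ∠C = 81.20°.
Law of sines: CB = AC·sin A/sin B ≈ 8.1574.
Law of sines: BA = AC·sin C/sin B ≈ 5.2497.
Median from B: ½√(2·CB² + 2·BA² − AC²) ≈ 5.177.

5.177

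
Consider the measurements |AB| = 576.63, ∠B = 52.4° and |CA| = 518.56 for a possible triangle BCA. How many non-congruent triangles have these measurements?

|AB|·sin B = 576.63·sin(52.4°) ≈ 456.9.
Since |AB| sin B < |CA| < |AB| (456.9 < 518.56 < 576.63), two triangles exist.

2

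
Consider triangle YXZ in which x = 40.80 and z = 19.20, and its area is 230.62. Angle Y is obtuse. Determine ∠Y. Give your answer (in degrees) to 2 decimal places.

∠Y ≈ 143.93°

From area = ½·x·z·sin Y, we get sin Y = 2·area/(x·z) ≈ 0.58880.
Taking the obtuse solution, ∠Y ≈ 143.93°.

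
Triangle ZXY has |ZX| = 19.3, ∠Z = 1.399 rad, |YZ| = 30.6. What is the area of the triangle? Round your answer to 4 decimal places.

Area = ½·|YZ|·|ZX|·sin Z ≈ 290.94.

290.9431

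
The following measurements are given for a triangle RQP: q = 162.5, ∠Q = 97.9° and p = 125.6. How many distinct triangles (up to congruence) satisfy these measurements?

p·sin Q = 125.6·sin(97.9°) ≈ 124.4.
Since ∠Q is not acute, a triangle exists only if q > p; here q > p, so there is exactly one triangle.

1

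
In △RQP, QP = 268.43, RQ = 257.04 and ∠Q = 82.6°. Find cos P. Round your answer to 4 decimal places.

By the law of cosines, PR² = RQ² + QP² − 2·RQ·QP·cos Q = 1.2035e+05, so PR ≈ 346.92.
Law of cosines again: cos P = (QP² + PR² − RQ²)/(2·QP·PR) ≈ 0.67833, so ∠P ≈ 47.29°.

0.6783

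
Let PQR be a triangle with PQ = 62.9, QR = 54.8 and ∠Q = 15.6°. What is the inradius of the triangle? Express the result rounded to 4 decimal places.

r ≈ 6.8371

By the law of cosines, RP² = PQ² + QR² − 2·PQ·QR·cos Q = 319.56, so RP ≈ 17.876.
Area = ½·PQ·QR·sin Q ≈ 463.47.
Semiperimeter s = (54.8+17.876+62.9)/2 = 67.788.
Inradius = area/s = 463.47/67.788 ≈ 6.8371.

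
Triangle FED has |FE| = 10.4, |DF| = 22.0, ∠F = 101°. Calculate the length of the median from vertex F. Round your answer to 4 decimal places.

By the law of cosines, |ED|² = |DF|² + |FE|² − 2·|DF|·|FE|·cos F = 679.47, so |ED| ≈ 26.067.
Median from F: ½√(2·|DF|² + 2·|FE|² − |ED|²) ≈ 11.234.

m_F ≈ 11.2344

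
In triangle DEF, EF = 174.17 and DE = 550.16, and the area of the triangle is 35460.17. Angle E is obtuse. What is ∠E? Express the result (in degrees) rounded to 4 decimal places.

∠E ≈ 132.2574°

From area = ½·DE·EF·sin E, we get sin E = 2·area/(DE·EF) ≈ 0.74013.
Taking the obtuse solution, ∠E ≈ 132.26°.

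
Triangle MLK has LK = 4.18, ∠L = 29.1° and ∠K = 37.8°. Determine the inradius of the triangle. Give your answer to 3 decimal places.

0.617

The third angle is ∠M = 180° − ∠L − ∠K = 113.10°.
Law of sines: KM = LK·sin L/sin M ≈ 2.2101.
Law of sines: ML = LK·sin K/sin M ≈ 2.7853.
Area = ½·LK·KM·sin K ≈ 2.8311.
Semiperimeter s = (4.18+2.2101+2.7853)/2 = 4.5877.
Inradius = area/s = 2.8311/4.5877 ≈ 0.6171.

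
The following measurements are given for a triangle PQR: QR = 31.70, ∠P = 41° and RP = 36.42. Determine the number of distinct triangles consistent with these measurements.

RP·sin P = 36.42·sin(41°) ≈ 23.89.
Since RP sin P < QR < RP (23.89 < 31.70 < 36.42), two triangles exist.

2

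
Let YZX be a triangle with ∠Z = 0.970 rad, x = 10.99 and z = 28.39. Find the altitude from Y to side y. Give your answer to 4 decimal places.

Law of sines: sin X = x·sin Z/z ≈ 0.31932.
Since z ≥ x, only the acute value applies: ∠X ≈ 0.325 rad.
Then ∠Y = π − ∠Z − ∠X ≈ 1.847 rad.
Law of sines gives y = z·sin Y/sin Z ≈ 33.116.
Area = ½·z·x·sin Y ≈ 150.11.
The altitude from Y has length 2·area/y ≈ 9.0655.

h_Y ≈ 9.0655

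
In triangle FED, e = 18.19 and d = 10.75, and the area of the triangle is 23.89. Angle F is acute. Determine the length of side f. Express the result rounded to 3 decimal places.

8.198

From area = ½·e·d·sin F, we get sin F = 2·area/(e·d) ≈ 0.24435.
Taking the acute solution, ∠F ≈ 14.14°.
Law of cosines then gives f ≈ 8.1981.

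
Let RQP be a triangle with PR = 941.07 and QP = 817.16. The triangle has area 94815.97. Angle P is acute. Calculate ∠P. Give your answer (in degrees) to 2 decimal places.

From area = ½·QP·PR·sin P, we get sin P = 2·area/(QP·PR) ≈ 0.24659.
Taking the acute solution, ∠P ≈ 14.28°.

∠P ≈ 14.28°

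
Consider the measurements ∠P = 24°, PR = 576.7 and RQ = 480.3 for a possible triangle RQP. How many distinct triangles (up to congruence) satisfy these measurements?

PR·sin P = 576.7·sin(24°) ≈ 234.6.
Since PR sin P < RQ < PR (234.6 < 480.3 < 576.7), two triangles exist.

2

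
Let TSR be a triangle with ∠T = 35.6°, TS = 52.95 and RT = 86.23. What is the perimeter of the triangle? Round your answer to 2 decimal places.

By the law of cosines, SR² = RT² + TS² − 2·RT·TS·cos T = 2814.3, so SR ≈ 53.05.
Semiperimeter s = (53.05+86.23+52.95)/2 = 96.115.
Perimeter = 53.05 + 86.23 + 52.95 = 192.23.

perimeter ≈ 192.23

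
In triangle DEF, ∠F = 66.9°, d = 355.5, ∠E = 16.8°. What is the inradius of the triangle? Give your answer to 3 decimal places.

The third angle is ∠D = 180° − ∠E − ∠F = 96.30°.
Law of sines: e = d·sin E/sin D ≈ 103.38.
Law of sines: f = d·sin F/sin D ≈ 328.98.
Area = ½·d·e·sin F ≈ 16902.
Semiperimeter s = (355.5+103.38+328.98)/2 = 393.93.
Inradius = area/s = 16902/393.93 ≈ 42.905.

42.905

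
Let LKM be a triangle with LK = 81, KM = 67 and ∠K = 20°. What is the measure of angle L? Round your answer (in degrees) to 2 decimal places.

∠L ≈ 51.79°

By the law of cosines, ML² = LK² + KM² − 2·LK·KM·cos K = 850.58, so ML ≈ 29.165.
Law of cosines again: cos L = (ML² + LK² − KM²)/(2·ML·LK) ≈ 0.61858, so ∠L ≈ 51.79°.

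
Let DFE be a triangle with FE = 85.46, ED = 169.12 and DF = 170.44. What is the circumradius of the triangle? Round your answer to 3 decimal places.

87.723

By the law of cosines, cos D = (ED² + DF² − FE²) / (2·ED·DF) ≈ 0.87334, so ∠D ≈ 29.15°.
Circumradius = FE/(2 sin D) ≈ 87.723.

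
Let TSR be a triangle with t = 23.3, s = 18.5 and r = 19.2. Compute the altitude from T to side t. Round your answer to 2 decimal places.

14.81

Semiperimeter p = (23.3 + 18.5 + 19.2)/2 = 30.5.
Heron's formula: area = √(30.5·7.2·12·11.3) ≈ 172.56.
The altitude from T has length 2·area/t ≈ 14.812.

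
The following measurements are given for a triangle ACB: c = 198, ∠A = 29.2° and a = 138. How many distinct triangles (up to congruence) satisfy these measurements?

c·sin A = 198·sin(29.2°) ≈ 96.6.
Since c sin A < a < c (96.6 < 138 < 198), two triangles exist.

2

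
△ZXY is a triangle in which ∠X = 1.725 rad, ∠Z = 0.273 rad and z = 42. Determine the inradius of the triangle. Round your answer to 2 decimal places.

r ≈ 17.42

The third angle is ∠Y = π − ∠Z − ∠X = 1.144 rad.
Law of sines: x = z·sin X/sin Z ≈ 153.93.
Law of sines: y = z·sin Y/sin Z ≈ 141.77.
Area = ½·z·x·sin Y ≈ 2941.9.
Semiperimeter s = (42+153.93+141.77)/2 = 168.85.
Inradius = area/s = 2941.9/168.85 ≈ 17.423.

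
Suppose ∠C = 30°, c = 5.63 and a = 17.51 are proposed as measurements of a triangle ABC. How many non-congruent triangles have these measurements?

0

a·sin C = 17.51·sin(30°) ≈ 8.755.
Since c = 5.63 < 8.755 = a sin C, no triangle exists.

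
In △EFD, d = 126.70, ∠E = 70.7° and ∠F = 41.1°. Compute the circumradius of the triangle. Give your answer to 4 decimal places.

R ≈ 68.2294

The third angle is ∠D = 180° − ∠E − ∠F = 68.20°.
Law of sines: e = d·sin E/sin D ≈ 128.79.
Law of sines: f = d·sin F/sin D ≈ 89.705.
Circumradius = d/(2 sin D) ≈ 68.229.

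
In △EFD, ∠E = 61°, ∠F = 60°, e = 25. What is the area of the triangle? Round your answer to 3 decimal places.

The third angle is ∠D = 180° − ∠E − ∠F = 59.00°.
Law of sines: f = e·sin F/sin E ≈ 24.754.
Law of sines: d = e·sin D/sin E ≈ 24.501.
Area = ½·e·f·sin D ≈ 265.23.

area ≈ 265.233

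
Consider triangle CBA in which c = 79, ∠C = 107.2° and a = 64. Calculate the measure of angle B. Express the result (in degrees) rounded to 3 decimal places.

22.095

Law of sines: sin A = a·sin C/c ≈ 0.77390.
Since c ≥ a, only the acute value applies: ∠A ≈ 50.71°.
Then ∠B = 180° − ∠C − ∠A ≈ 22.09°.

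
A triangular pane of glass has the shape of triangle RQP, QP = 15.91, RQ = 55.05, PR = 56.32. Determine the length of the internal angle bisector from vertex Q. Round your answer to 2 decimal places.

By the law of cosines, cos Q = (RQ² + QP² − PR²) / (2·RQ·QP) ≈ 0.06376, so ∠Q ≈ 1.507 rad.
The bisector from Q has length 2·RQ·QP·cos(∠Q/2)/(RQ+QP) ≈ 18.003.

18.00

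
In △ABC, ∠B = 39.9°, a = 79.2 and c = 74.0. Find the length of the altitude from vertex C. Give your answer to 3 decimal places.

50.803

By the law of cosines, b² = c² + a² − 2·c·a·cos B = 2756.2, so b ≈ 52.5.
Area = ½·c·a·sin B ≈ 1879.7.
The altitude from C has length 2·area/c ≈ 50.803.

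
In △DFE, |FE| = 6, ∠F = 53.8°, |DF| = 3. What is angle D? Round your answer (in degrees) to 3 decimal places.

∠D ≈ 96.406°

By the law of cosines, |ED|² = |DF|² + |FE|² − 2·|DF|·|FE|·cos F = 23.738, so |ED| ≈ 4.8722.
Law of cosines again: cos D = (|ED|² + |DF|² − |FE|²)/(2·|ED|·|DF|) ≈ -0.11158, so ∠D ≈ 96.41°.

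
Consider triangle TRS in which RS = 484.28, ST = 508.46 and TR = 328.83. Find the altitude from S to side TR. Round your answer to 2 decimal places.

h_S ≈ 467.08

Semiperimeter s = (484.28 + 508.46 + 328.83)/2 = 660.78.
Heron's formula: area = √(660.78·176.5·152.32·331.95) ≈ 76795.
The altitude from S has length 2·area/TR ≈ 467.08.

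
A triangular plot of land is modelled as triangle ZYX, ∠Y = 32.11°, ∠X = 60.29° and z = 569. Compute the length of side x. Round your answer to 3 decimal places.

494.636

The third angle is ∠Z = 180° − ∠Y − ∠X = 87.60°.
Law of sines: x = z·sin X/sin Z ≈ 494.64.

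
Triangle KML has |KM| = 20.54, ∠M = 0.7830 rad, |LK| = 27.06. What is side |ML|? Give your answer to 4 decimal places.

Law of sines: sin L = |KM|·sin M/|LK| ≈ 0.53544.
Since |LK| ≥ |KM|, only the acute value applies: ∠L ≈ 0.5650 rad.
Then ∠K = π − ∠M − ∠L ≈ 1.7936 rad.
Law of sines gives |ML| = |LK|·sin K/sin M ≈ 37.413.

37.4129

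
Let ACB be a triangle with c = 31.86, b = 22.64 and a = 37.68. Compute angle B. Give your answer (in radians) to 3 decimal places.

∠B ≈ 0.642 rad

By the law of cosines, cos B = (a² + c² − b²) / (2·a·c) ≈ 0.80062, so ∠B ≈ 0.642 rad.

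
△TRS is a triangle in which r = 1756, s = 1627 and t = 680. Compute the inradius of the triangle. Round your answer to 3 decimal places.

Semiperimeter p = (680 + 1756 + 1627)/2 = 2031.5.
Heron's formula: area = √(2031.5·1351.5·275.5·404.5) ≈ 5.5314e+05.
Inradius = area/p = 5.5314e+05/2031.5 ≈ 272.28.

272.282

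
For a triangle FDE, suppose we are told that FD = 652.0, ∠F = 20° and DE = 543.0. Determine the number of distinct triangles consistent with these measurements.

FD·sin F = 652.0·sin(20°) ≈ 223.
Since FD sin F < DE < FD (223 < 543.0 < 652.0), two triangles exist.

2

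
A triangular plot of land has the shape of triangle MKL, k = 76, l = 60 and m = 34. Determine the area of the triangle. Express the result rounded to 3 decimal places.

Semiperimeter s = (34 + 76 + 60)/2 = 85.
Heron's formula: area = √(85·51·9·25) ≈ 987.61.

area ≈ 987.611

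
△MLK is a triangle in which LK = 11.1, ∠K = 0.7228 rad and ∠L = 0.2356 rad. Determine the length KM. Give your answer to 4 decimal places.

The third angle is ∠M = π − ∠L − ∠K = 2.1832 rad.
Law of sines: KM = LK·sin L/sin M ≈ 3.1665.

3.1665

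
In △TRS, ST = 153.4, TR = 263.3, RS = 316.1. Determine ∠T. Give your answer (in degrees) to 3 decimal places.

By the law of cosines, cos T = (ST² + TR² − RS²) / (2·ST·TR) ≈ -0.08741, so ∠T ≈ 95.01°.

95.014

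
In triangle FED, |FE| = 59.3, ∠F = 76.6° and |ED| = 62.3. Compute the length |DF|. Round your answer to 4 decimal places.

37.2726

Law of sines: sin D = |FE|·sin F/|ED| ≈ 0.92593.
Since |ED| ≥ |FE|, only the acute value applies: ∠D ≈ 67.81°.
Then ∠E = 180° − ∠F − ∠D ≈ 35.59°.
Law of sines gives |DF| = |ED|·sin E/sin F ≈ 37.273.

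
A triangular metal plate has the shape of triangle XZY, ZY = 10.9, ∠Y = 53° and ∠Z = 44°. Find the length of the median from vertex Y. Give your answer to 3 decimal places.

m_Y ≈ 8.323

The third angle is ∠X = 180° − ∠Z − ∠Y = 83.00°.
Law of sines: YX = ZY·sin Z/sin X ≈ 7.6286.
Law of sines: XZ = ZY·sin Y/sin X ≈ 8.7705.
Median from Y: ½√(2·ZY² + 2·YX² − XZ²) ≈ 8.323.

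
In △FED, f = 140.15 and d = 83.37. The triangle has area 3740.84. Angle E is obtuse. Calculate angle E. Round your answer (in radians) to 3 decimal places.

2.447

From area = ½·d·f·sin E, we get sin E = 2·area/(d·f) ≈ 0.64032.
Taking the obtuse solution, ∠E ≈ 2.447 rad.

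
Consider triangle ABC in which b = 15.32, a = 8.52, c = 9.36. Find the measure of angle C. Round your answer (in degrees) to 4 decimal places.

By the law of cosines, cos C = (a² + b² − c²) / (2·a·b) ≈ 0.84153, so ∠C ≈ 32.70°.

∠C ≈ 32.6982°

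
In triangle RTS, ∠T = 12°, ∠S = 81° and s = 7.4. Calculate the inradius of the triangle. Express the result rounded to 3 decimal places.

The third angle is ∠R = 180° − ∠T − ∠S = 87.00°.
Law of sines: r = s·sin R/sin S ≈ 7.482.
Law of sines: t = s·sin T/sin S ≈ 1.5577.
Area = ½·s·r·sin T ≈ 5.7557.
Semiperimeter p = (7.482+1.5577+7.4)/2 = 8.2198.
Inradius = area/p = 5.7557/8.2198 ≈ 0.70022.

0.700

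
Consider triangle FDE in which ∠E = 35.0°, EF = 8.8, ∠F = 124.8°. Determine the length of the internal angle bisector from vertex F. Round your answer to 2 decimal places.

5.09

The third angle is ∠D = 180° − ∠E − ∠F = 20.20°.
Law of sines: DE = EF·sin F/sin D ≈ 20.927.
Law of sines: FD = EF·sin E/sin D ≈ 14.618.
The bisector from F has length 2·EF·FD·cos(∠F/2)/(EF+FD) ≈ 5.0899.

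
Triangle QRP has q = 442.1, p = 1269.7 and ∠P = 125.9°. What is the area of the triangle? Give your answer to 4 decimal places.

area ≈ 171702.9354

Law of sines: sin Q = q·sin P/p ≈ 0.28205.
Since p ≥ q, only the acute value applies: ∠Q ≈ 16.38°.
Then ∠R = 180° − ∠P − ∠Q ≈ 37.72°.
Law of sines gives r = p·sin R/sin P ≈ 958.91.
Area = ½·p·q·sin R ≈ 1.717e+05.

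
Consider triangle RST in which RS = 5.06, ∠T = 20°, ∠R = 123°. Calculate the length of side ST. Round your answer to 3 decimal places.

The third angle is ∠S = 180° − ∠T − ∠R = 37.00°.
Law of sines: ST = RS·sin R/sin T ≈ 12.408.

12.408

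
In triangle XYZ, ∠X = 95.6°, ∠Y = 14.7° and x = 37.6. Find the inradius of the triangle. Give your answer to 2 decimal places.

The third angle is ∠Z = 180° − ∠X − ∠Y = 69.70°.
Law of sines: y = x·sin Y/sin X ≈ 9.5871.
Law of sines: z = x·sin Z/sin X ≈ 35.434.
Area = ½·x·y·sin Z ≈ 169.04.
Semiperimeter s = (37.6+9.5871+35.434)/2 = 41.31.
Inradius = area/s = 169.04/41.31 ≈ 4.092.

r ≈ 4.09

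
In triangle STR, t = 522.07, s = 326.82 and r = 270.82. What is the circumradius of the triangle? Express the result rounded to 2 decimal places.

306.04

By the law of cosines, cos S = (t² + r² − s²) / (2·t·r) ≈ 0.84551, so ∠S ≈ 32.27°.
Circumradius = s/(2 sin S) ≈ 306.04.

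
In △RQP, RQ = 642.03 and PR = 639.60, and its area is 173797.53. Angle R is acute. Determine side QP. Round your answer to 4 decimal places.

619.6808

From area = ½·PR·RQ·sin R, we get sin R = 2·area/(PR·RQ) ≈ 0.84647.
Taking the acute solution, ∠R ≈ 57.83°.
Law of cosines then gives QP ≈ 619.68.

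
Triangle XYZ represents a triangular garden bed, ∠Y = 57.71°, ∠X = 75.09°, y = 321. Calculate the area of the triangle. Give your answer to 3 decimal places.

The third angle is ∠Z = 180° − ∠X − ∠Y = 47.20°.
Law of sines: x = y·sin X/sin Y ≈ 366.94.
Law of sines: z = y·sin Z/sin Y ≈ 278.61.
Area = ½·y·x·sin Z ≈ 43212.

area ≈ 43211.873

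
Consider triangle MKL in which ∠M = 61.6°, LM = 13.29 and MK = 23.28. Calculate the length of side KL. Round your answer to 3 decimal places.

By the law of cosines, KL² = LM² + MK² − 2·LM·MK·cos M = 424.27, so KL ≈ 20.598.

20.598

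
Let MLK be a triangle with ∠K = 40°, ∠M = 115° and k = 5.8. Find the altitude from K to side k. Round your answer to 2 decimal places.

The third angle is ∠L = 180° − ∠K − ∠M = 25.00°.
Law of sines: m = k·sin M/sin K ≈ 8.1778.
Law of sines: l = k·sin L/sin K ≈ 3.8134.
Area = ½·k·m·sin L ≈ 10.023.
The altitude from K has length 2·area/k ≈ 3.4561.

h_K ≈ 3.46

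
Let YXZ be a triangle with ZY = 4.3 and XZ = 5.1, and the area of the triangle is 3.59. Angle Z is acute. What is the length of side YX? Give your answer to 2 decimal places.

From area = ½·XZ·ZY·sin Z, we get sin Z = 2·area/(XZ·ZY) ≈ 0.32741.
Taking the acute solution, ∠Z ≈ 19.11°.
Law of cosines then gives YX ≈ 1.7485.

1.75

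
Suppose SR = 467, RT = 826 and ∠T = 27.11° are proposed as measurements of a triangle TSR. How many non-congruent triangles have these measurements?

2

RT·sin T = 826·sin(27.11°) ≈ 376.4.
Since RT sin T < SR < RT (376.4 < 467 < 826), two triangles exist.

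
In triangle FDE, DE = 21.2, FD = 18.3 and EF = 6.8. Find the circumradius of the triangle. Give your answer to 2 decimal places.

11.02

By the law of cosines, cos F = (EF² + FD² − DE²) / (2·EF·FD) ≈ -0.27447, so ∠F ≈ 105.93°.
Circumradius = DE/(2 sin F) ≈ 11.023.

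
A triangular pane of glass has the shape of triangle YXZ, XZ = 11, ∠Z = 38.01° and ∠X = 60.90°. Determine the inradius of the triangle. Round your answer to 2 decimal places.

The third angle is ∠Y = 180° − ∠X − ∠Z = 81.09°.
Law of sines: ZY = XZ·sin X/sin Y ≈ 9.7289.
Law of sines: YX = XZ·sin Z/sin Y ≈ 6.8565.
Area = ½·XZ·ZY·sin Z ≈ 32.951.
Semiperimeter s = (11+9.7289+6.8565)/2 = 13.793.
Inradius = area/s = 32.951/13.793 ≈ 2.389.

r ≈ 2.39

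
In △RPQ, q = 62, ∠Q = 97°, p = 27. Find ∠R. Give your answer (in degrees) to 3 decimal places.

Law of sines: sin P = p·sin Q/q ≈ 0.43224.
Since q ≥ p, only the acute value applies: ∠P ≈ 25.61°.
Then ∠R = 180° − ∠Q − ∠P ≈ 57.39°.

∠R ≈ 57.390°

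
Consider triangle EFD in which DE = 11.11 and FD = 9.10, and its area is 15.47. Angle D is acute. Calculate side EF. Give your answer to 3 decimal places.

3.707

From area = ½·FD·DE·sin D, we get sin D = 2·area/(FD·DE) ≈ 0.30603.
Taking the acute solution, ∠D ≈ 17.82°.
Law of cosines then gives EF ≈ 3.7069.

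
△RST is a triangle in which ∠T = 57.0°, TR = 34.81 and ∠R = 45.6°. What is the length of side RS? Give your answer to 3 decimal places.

The third angle is ∠S = 180° − ∠T − ∠R = 77.40°.
Law of sines: RS = TR·sin T/sin S ≈ 29.915.

29.915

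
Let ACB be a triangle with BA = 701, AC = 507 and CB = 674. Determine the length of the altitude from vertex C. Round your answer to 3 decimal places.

461.544

Semiperimeter s = (674 + 701 + 507)/2 = 941.
Heron's formula: area = √(941·267·240·434) ≈ 1.6177e+05.
The altitude from C has length 2·area/BA ≈ 461.54.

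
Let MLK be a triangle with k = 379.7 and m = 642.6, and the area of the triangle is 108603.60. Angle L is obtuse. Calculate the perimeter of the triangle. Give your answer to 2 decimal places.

From area = ½·k·m·sin L, we get sin L = 2·area/(k·m) ≈ 0.89021.
Taking the obtuse solution, ∠L ≈ 117.10°.
Law of cosines then gives l ≈ 882.84.
Perimeter = 642.6 + 882.84 + 379.7 = 1905.1.

1905.14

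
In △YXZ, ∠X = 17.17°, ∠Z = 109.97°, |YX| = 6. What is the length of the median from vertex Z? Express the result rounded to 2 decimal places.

The third angle is ∠Y = 180° − ∠X − ∠Z = 52.86°.
Law of sines: |XZ| = |YX|·sin Y/sin Z ≈ 5.089.
Law of sines: |ZY| = |YX|·sin X/sin Z ≈ 1.8846.
Median from Z: ½√(2·|XZ|² + 2·|ZY|² − |YX|²) ≈ 2.3926.

m_Z ≈ 2.39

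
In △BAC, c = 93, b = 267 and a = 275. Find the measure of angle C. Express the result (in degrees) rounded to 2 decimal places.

By the law of cosines, cos C = (b² + a² − c²) / (2·b·a) ≈ 0.94154, so ∠C ≈ 19.69°.

19.69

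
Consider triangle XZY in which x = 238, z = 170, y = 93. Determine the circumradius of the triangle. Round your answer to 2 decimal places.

149.30

By the law of cosines, cos X = (z² + y² − x²) / (2·z·y) ≈ -0.60389, so ∠X ≈ 127.15°.
Circumradius = x/(2 sin X) ≈ 149.3.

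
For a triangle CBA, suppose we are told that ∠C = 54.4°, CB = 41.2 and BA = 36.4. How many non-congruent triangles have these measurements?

2

CB·sin C = 41.2·sin(54.4°) ≈ 33.5.
Since CB sin C < BA < CB (33.5 < 36.4 < 41.2), two triangles exist.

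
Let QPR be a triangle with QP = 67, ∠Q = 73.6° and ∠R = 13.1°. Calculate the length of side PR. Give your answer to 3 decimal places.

283.581

The third angle is ∠P = 180° − ∠R − ∠Q = 93.30°.
Law of sines: PR = QP·sin Q/sin R ≈ 283.58.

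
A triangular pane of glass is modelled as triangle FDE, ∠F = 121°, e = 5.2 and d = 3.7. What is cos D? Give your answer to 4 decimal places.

0.9132

By the law of cosines, f² = d² + e² − 2·d·e·cos F = 60.549, so f ≈ 7.7813.
Law of cosines again: cos D = (e² + f² − d²)/(2·e·f) ≈ 0.91317, so ∠D ≈ 24.05°.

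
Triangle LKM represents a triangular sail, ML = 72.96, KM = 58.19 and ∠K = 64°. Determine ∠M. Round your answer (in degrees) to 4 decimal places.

Law of sines: sin L = KM·sin K/ML ≈ 0.71684.
Since ML ≥ KM, only the acute value applies: ∠L ≈ 45.79°.
Then ∠M = 180° − ∠K − ∠L ≈ 70.21°.

∠M ≈ 70.2056°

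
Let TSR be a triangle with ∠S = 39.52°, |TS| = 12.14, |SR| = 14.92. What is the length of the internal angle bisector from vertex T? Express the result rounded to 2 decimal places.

By the law of cosines, |RT|² = |TS|² + |SR|² − 2·|TS|·|SR|·cos S = 90.54, so |RT| ≈ 9.5152.
Law of cosines again: cos T = (|RT|² + |TS|² − |SR|²)/(2·|RT|·|TS|) ≈ 0.06628, so ∠T ≈ 86.20°.
The bisector from T has length 2·|RT|·|TS|·cos(∠T/2)/(|RT|+|TS|) ≈ 7.7898.

t_T ≈ 7.79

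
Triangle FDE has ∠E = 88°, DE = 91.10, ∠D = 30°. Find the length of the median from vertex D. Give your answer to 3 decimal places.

93.811

The third angle is ∠F = 180° − ∠D − ∠E = 62.00°.
Law of sines: EF = DE·sin D/sin F ≈ 51.589.
Law of sines: FD = DE·sin E/sin F ≈ 103.11.
Median from D: ½√(2·FD² + 2·DE² − EF²) ≈ 93.811.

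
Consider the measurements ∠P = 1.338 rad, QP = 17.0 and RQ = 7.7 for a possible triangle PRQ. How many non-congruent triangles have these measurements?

QP·sin P = 17.0·sin(1.338 rad) ≈ 16.54.
Since RQ = 7.7 < 16.54 = QP sin P, no triangle exists.

0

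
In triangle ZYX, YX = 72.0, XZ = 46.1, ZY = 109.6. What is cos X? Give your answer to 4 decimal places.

By the law of cosines, cos X = (YX² + XZ² − ZY²) / (2·YX·XZ) ≈ -0.70845, so ∠X ≈ 135.11°.

-0.7084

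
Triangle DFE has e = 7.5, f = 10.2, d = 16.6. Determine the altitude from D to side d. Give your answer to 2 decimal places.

h_D ≈ 3.03

Semiperimeter s = (16.6 + 10.2 + 7.5)/2 = 17.15.
Heron's formula: area = √(17.15·0.55·6.95·9.65) ≈ 25.152.
The altitude from D has length 2·area/d ≈ 3.0303.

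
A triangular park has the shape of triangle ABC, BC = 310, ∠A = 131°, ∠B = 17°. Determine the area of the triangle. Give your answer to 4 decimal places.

The third angle is ∠C = 180° − ∠A − ∠B = 32.00°.
Law of sines: CA = BC·sin B/sin A ≈ 120.09.
Law of sines: AB = BC·sin C/sin A ≈ 217.67.
Area = ½·BC·CA·sin C ≈ 9864.1.

9864.1252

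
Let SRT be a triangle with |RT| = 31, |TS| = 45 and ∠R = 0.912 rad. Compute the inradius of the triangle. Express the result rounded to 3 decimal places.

Law of sines: sin S = |RT|·sin R/|TS| ≈ 0.54472.
Since |TS| ≥ |RT|, only the acute value applies: ∠S ≈ 0.576 rad.
Then ∠T = π − ∠R − ∠S ≈ 1.654 rad.
Law of sines gives |SR| = |TS|·sin T/sin R ≈ 56.715.
Area = ½·|TS|·|RT|·sin T ≈ 695.11.
Semiperimeter s = (31+45+56.715)/2 = 66.357.
Inradius = area/s = 695.11/66.357 ≈ 10.475.

10.475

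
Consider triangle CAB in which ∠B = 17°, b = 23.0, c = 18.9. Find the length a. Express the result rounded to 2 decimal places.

40.40

Law of sines: sin C = c·sin B/b ≈ 0.24025.
Since b ≥ c, only the acute value applies: ∠C ≈ 13.90°.
Then ∠A = 180° − ∠B − ∠C ≈ 149.10°.
Law of sines gives a = b·sin A/sin B ≈ 40.4.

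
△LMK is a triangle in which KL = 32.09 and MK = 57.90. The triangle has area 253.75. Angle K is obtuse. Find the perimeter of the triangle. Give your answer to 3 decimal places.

perimeter ≈ 179.191

From area = ½·MK·KL·sin K, we get sin K = 2·area/(MK·KL) ≈ 0.27314.
Taking the obtuse solution, ∠K ≈ 164.15°.
Law of cosines then gives LM ≈ 89.201.
Perimeter = 57.9 + 32.09 + 89.201 = 179.19.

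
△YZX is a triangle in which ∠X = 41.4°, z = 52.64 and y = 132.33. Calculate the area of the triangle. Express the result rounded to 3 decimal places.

area ≈ 2303.300

Area = ½·y·z·sin X ≈ 2303.3.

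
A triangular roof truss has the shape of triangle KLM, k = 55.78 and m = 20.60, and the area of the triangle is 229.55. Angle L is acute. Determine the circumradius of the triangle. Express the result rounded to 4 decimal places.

R ≈ 47.3074

From area = ½·m·k·sin L, we get sin L = 2·area/(m·k) ≈ 0.39954.
Taking the acute solution, ∠L ≈ 23.55°.
Law of cosines then gives l ≈ 37.803.
Circumradius = l/(2 sin L) ≈ 47.307.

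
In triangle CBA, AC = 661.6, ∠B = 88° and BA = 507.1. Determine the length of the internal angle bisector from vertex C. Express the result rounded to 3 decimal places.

Law of sines: sin C = BA·sin B/AC ≈ 0.76601.
Since AC ≥ BA, only the acute value applies: ∠C ≈ 50.00°.
Then ∠A = 180° − ∠B − ∠C ≈ 42.00°.
Law of sines gives CB = AC·sin A/sin B ≈ 442.99.
The bisector from C has length 2·AC·CB·cos(∠C/2)/(AC+CB) ≈ 480.95.

480.953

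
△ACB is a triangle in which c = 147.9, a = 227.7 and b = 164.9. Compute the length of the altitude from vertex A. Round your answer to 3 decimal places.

Semiperimeter s = (227.7 + 147.9 + 164.9)/2 = 270.25.
Heron's formula: area = √(270.25·42.55·122.35·105.35) ≈ 12175.
The altitude from A has length 2·area/a ≈ 106.93.

106.935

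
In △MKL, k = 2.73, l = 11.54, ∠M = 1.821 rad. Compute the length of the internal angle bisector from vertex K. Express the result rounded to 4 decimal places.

By the law of cosines, m² = k² + l² − 2·k·l·cos M = 156.23, so m ≈ 12.499.
Law of cosines again: cos K = (l² + m² − k²)/(2·l·m) ≈ 0.97735, so ∠K ≈ 0.213 rad.
The bisector from K has length 2·l·m·cos(∠K/2)/(l+m) ≈ 11.932.

t_K ≈ 11.9322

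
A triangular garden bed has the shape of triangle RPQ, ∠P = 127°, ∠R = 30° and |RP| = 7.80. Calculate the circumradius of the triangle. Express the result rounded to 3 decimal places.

The third angle is ∠Q = 180° − ∠R − ∠P = 23.00°.
Law of sines: |PQ| = |RP|·sin R/sin Q ≈ 9.9813.
Law of sines: |QR| = |RP|·sin P/sin Q ≈ 15.943.
Circumradius = |RP|/(2 sin Q) ≈ 9.9813.

9.981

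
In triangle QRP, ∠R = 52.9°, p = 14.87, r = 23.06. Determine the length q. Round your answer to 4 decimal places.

28.7460

Law of sines: sin P = p·sin R/r ≈ 0.51431.
Since r ≥ p, only the acute value applies: ∠P ≈ 30.95°.
Then ∠Q = 180° − ∠R − ∠P ≈ 96.15°.
Law of sines gives q = r·sin Q/sin R ≈ 28.746.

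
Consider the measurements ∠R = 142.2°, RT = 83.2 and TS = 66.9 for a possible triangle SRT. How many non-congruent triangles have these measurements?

RT·sin R = 83.2·sin(142.2°) ≈ 50.99.
Since ∠R is not acute, a triangle exists only if TS > RT; here TS ≤ RT, so there is no triangle.

0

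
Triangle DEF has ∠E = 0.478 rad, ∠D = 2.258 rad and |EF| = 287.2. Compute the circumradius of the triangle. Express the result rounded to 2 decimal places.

R ≈ 185.76

The third angle is ∠F = π − ∠D − ∠E = 0.406 rad.
Law of sines: |FD| = |EF|·sin E/sin D ≈ 170.9.
Law of sines: |DE| = |EF|·sin F/sin D ≈ 146.59.
Circumradius = |EF|/(2 sin D) ≈ 185.76.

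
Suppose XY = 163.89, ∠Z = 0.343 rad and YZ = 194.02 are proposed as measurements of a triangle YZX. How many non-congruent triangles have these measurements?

2

YZ·sin Z = 194.02·sin(0.343 rad) ≈ 65.25.
Since YZ sin Z < XY < YZ (65.25 < 163.89 < 194.02), two triangles exist.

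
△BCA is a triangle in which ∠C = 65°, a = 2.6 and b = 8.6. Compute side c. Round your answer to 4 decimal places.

7.8626

By the law of cosines, c² = a² + b² − 2·a·b·cos C = 61.821, so c ≈ 7.8626.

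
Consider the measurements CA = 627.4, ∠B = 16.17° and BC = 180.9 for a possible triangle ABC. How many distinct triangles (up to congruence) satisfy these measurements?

BC·sin B = 180.9·sin(16.17°) ≈ 50.38.
Since CA ≥ BC, exactly one triangle exists.

1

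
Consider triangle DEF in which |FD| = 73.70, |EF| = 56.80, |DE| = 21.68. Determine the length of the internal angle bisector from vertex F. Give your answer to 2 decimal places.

t_F ≈ 63.80

By the law of cosines, cos F = (|EF|² + |FD|² − |DE|²) / (2·|EF|·|FD|) ≈ 0.97797, so ∠F ≈ 12.05°.
The bisector from F has length 2·|EF|·|FD|·cos(∠F/2)/(|EF|+|FD|) ≈ 63.801.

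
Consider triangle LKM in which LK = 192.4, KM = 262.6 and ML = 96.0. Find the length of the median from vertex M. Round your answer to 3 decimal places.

m_M ≈ 172.722

Median from M: ½√(2·KM² + 2·ML² − LK²) ≈ 172.72.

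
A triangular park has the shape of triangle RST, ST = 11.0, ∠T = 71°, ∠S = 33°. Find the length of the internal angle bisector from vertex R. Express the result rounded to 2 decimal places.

t_R ≈ 6.17

The third angle is ∠R = 180° − ∠S − ∠T = 76.00°.
Law of sines: TR = ST·sin S/sin R ≈ 6.1744.
Law of sines: RS = ST·sin T/sin R ≈ 10.719.
The bisector from R has length 2·TR·RS·cos(∠R/2)/(TR+RS) ≈ 6.1744.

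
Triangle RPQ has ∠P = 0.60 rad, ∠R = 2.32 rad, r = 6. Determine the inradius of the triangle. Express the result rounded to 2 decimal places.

0.49

The third angle is ∠Q = π − ∠R − ∠P = 0.222 rad.
Law of sines: p = r·sin P/sin R ≈ 4.6268.
Law of sines: q = r·sin Q/sin R ≈ 1.8009.
Area = ½·r·p·sin Q ≈ 3.0507.
Semiperimeter s = (6+4.6268+1.8009)/2 = 6.2138.
Inradius = area/s = 3.0507/6.2138 ≈ 0.49094.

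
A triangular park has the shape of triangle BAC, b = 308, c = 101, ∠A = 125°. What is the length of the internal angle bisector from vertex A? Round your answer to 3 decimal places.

By the law of cosines, a² = c² + b² − 2·c·b·cos A = 1.4075e+05, so a ≈ 375.17.
The bisector from A has length 2·c·b·cos(∠A/2)/(c+b) ≈ 70.24.

t_A ≈ 70.240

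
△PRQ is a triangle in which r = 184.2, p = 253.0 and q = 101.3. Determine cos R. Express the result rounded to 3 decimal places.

0.787

By the law of cosines, cos R = (q² + p² − r²) / (2·q·p) ≈ 0.78702, so ∠R ≈ 38.09°.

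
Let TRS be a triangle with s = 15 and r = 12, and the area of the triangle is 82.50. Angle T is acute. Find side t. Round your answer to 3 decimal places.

From area = ½·r·s·sin T, we get sin T = 2·area/(r·s) ≈ 0.91667.
Taking the acute solution, ∠T ≈ 1.1597 rad.
Law of cosines then gives t ≈ 15.004.

15.004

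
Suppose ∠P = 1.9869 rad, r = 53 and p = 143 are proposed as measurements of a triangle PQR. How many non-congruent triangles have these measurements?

r·sin P = 53·sin(1.9869 rad) ≈ 48.48.
Since ∠P is not acute, a triangle exists only if p > r; here p > r, so there is exactly one triangle.

1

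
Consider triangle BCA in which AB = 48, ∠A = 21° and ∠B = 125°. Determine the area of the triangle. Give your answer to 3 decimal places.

The third angle is ∠C = 180° − ∠A − ∠B = 34.00°.
Law of sines: CA = AB·sin B/sin C ≈ 70.314.
Law of sines: BC = AB·sin A/sin C ≈ 30.762.
Area = ½·AB·CA·sin A ≈ 604.76.

area ≈ 604.762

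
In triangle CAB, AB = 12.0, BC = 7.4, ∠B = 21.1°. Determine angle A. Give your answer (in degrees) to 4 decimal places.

∠A ≈ 27.5980°

By the law of cosines, CA² = AB² + BC² − 2·AB·BC·cos B = 33.067, so CA ≈ 5.7504.
Law of cosines again: cos A = (CA² + AB² − BC²)/(2·CA·AB) ≈ 0.88622, so ∠A ≈ 27.60°.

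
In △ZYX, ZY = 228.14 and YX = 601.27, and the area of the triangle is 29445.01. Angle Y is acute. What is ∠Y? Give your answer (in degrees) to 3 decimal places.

From area = ½·ZY·YX·sin Y, we get sin Y = 2·area/(ZY·YX) ≈ 0.42931.
Taking the acute solution, ∠Y ≈ 25.42°.

25.424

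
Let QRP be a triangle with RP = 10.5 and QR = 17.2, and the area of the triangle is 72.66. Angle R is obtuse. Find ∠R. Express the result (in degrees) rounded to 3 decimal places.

126.423

From area = ½·QR·RP·sin R, we get sin R = 2·area/(QR·RP) ≈ 0.80465.
Taking the obtuse solution, ∠R ≈ 126.42°.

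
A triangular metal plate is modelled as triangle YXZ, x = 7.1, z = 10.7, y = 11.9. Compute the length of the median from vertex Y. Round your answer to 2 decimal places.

m_Y ≈ 6.86

Median from Y: ½√(2·x² + 2·z² − y²) ≈ 6.8591.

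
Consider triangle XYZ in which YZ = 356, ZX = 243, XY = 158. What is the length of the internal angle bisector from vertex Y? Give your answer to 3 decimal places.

t_Y ≈ 208.989

By the law of cosines, cos Y = (XY² + YZ² − ZX²) / (2·XY·YZ) ≈ 0.82359, so ∠Y ≈ 0.603 rad.
The bisector from Y has length 2·XY·YZ·cos(∠Y/2)/(XY+YZ) ≈ 208.99.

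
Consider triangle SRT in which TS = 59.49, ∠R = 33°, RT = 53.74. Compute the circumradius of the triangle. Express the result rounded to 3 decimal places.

Law of sines: sin S = RT·sin R/TS ≈ 0.49200.
Since TS ≥ RT, only the acute value applies: ∠S ≈ 29.47°.
Then ∠T = 180° − ∠R − ∠S ≈ 117.53°.
Law of sines gives SR = TS·sin T/sin R ≈ 96.862.
Circumradius = TS/(2 sin R) ≈ 54.614.

54.614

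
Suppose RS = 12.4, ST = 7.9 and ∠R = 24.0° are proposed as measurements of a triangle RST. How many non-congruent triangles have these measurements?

RS·sin R = 12.4·sin(24.0°) ≈ 5.044.
Since RS sin R < ST < RS (5.044 < 7.9 < 12.4), two triangles exist.

2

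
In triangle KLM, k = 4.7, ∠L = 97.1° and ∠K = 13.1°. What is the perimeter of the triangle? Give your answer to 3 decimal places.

The third angle is ∠M = 180° − ∠K − ∠L = 69.80°.
Law of sines: l = k·sin L/sin K ≈ 20.578.
Law of sines: m = k·sin M/sin K ≈ 19.461.
Semiperimeter s = (4.7+20.578+19.461)/2 = 22.369.
Perimeter = 4.7 + 20.578 + 19.461 = 44.739.

44.739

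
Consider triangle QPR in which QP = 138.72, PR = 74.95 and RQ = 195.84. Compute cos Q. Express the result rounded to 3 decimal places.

By the law of cosines, cos Q = (RQ² + QP² − PR²) / (2·RQ·QP) ≈ 0.95666, so ∠Q ≈ 16.93°.

cos Q ≈ 0.957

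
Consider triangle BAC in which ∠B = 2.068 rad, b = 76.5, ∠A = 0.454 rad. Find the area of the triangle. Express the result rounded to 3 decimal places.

847.873

The third angle is ∠C = π − ∠B − ∠A = 0.620 rad.
Law of sines: a = b·sin A/sin B ≈ 38.172.
Law of sines: c = b·sin C/sin B ≈ 50.544.
Area = ½·b·a·sin C ≈ 847.87.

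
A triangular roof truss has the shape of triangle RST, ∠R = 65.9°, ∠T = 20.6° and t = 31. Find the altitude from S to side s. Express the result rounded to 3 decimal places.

h_S ≈ 28.298

The third angle is ∠S = 180° − ∠T − ∠R = 93.50°.
Law of sines: r = t·sin R/sin T ≈ 80.428.
Law of sines: s = t·sin S/sin T ≈ 87.943.
Area = ½·t·r·sin S ≈ 1244.3.
The altitude from S has length 2·area/s ≈ 28.298.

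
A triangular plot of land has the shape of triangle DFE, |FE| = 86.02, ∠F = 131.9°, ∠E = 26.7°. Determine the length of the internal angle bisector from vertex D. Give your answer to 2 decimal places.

129.81

The third angle is ∠D = 180° − ∠F − ∠E = 21.40°.
Law of sines: |ED| = |FE|·sin F/sin D ≈ 175.47.
Law of sines: |DF| = |FE|·sin E/sin D ≈ 105.93.
The bisector from D has length 2·|ED|·|DF|·cos(∠D/2)/(|ED|+|DF|) ≈ 129.81.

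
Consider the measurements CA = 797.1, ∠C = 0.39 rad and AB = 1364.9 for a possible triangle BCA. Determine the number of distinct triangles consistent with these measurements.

CA·sin C = 797.1·sin(0.39 rad) ≈ 303.
Since AB ≥ CA, exactly one triangle exists.

1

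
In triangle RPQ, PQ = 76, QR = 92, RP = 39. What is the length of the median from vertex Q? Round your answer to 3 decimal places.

Median from Q: ½√(2·PQ² + 2·QR² − RP²) ≈ 82.096.

82.096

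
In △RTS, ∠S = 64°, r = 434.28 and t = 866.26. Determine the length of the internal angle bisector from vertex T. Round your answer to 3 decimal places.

408.156

By the law of cosines, s² = r² + t² − 2·r·t·cos S = 6.0918e+05, so s ≈ 780.5.
Law of cosines again: cos T = (s² + r² − t²)/(2·s·r) ≈ 0.06987, so ∠T ≈ 85.99°.
The bisector from T has length 2·s·r·cos(∠T/2)/(s+r) ≈ 408.16.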